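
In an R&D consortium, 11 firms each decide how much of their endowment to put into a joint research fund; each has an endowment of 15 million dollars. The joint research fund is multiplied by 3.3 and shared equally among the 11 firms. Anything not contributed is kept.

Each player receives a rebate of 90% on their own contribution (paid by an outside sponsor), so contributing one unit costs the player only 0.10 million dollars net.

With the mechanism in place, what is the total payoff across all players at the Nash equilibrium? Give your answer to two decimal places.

693.00 million dollars

The effective private return per unit is now (3.3/11) / 0.10 = 3.0000 > 1, so every player's dominant strategy flips to full contribution.
At the Nash equilibrium everyone contributes 15. Group total payoff = 11 × (15 × 0.90 + 3.3 × 15) = 693.00.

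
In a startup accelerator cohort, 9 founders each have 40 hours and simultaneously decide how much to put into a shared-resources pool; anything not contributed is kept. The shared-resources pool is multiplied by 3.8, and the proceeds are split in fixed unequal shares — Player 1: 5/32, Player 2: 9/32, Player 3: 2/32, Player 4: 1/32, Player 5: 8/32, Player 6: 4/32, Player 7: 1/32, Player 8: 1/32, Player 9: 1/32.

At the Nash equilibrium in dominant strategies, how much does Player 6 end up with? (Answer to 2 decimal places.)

Each unit j contributes comes back to j as 3.8 × (j's share), so j prefers to contribute only if that share exceeds 1/3.8 = 0.2632; otherwise keeping the unit dominates.
Player 2 alone (share 9/32) is above the threshold, contributing 40; the remaining 8 contribute 0. Total contributed: 40.
Player 6 keeps 40 and receives 3.8 × 40 × 4/32 = 19.00 from the shared-resources pool, for a payoff of 59.00.

59.00 hours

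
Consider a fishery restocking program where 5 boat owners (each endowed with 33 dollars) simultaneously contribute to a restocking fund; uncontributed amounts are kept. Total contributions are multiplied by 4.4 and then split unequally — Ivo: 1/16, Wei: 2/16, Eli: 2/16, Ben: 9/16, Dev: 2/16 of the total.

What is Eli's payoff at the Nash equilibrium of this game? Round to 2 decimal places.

51.15 dollars

A player with share s gets back 4.4·s per unit contributed, so full contribution is dominant for anyone with s > 1/4.4 = 0.2273 and zero contribution is dominant for anyone below.
Ben alone (share 9/16) is above the threshold, contributing 33; the remaining 4 contribute 0. Total contributed: 33.
Eli keeps 33 and receives 4.4 × 33 × 2/16 = 18.15 from the restocking fund, for a payoff of 51.15.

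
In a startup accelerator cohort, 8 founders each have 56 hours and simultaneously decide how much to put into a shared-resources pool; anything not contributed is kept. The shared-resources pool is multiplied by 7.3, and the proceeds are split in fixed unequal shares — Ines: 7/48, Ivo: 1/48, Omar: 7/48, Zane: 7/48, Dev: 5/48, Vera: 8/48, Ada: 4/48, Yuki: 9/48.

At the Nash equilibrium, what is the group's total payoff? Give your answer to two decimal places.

For player j, contributing a unit is worthwhile iff 7.3 × (j's share) ≥ 1, i.e. iff j's share is at least 0.1370.
Ines, Omar, Zane, Vera and Yuki clear that bar, contributing 56 each; the remaining 3 contribute 0. Total contributed: 280.
The shared-resources pool pays out 7.3 × 280 = 2044.00 in total (split across the unequal shares, but the aggregate is all that matters for the group sum).
The 3 free-riders keep 56 each, adding 168. Group total = 168 + 2044.00 = 2212.00.

2212.00 hours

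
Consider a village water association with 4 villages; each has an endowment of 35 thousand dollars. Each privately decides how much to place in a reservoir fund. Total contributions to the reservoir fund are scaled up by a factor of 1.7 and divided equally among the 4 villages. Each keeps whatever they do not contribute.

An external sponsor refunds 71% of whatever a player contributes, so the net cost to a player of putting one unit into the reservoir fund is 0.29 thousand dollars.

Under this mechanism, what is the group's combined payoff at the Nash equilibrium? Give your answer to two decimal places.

337.40 thousand dollars

The effective private return per unit is now (1.7/4) / 0.29 = 1.4655 > 1, so every player's dominant strategy flips to full contribution.
At the Nash equilibrium everyone contributes 35. Group total payoff = 4 × (35 × 0.71 + 1.7 × 35) = 337.40.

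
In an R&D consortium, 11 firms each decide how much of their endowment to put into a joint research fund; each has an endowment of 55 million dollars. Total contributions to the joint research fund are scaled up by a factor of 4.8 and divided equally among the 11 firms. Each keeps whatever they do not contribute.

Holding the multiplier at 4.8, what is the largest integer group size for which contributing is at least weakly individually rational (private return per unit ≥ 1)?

Private return per unit is 4.8/(group size), which is ≥ 1 whenever the group size is ≤ 4.8.
The largest such integer is 4.

4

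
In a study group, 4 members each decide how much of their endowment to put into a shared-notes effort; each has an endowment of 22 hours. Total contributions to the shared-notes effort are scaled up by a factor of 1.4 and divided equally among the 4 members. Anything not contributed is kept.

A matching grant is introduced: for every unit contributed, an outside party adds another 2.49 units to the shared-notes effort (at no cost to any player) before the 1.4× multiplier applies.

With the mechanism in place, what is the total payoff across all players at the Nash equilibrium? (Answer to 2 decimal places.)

The effective private return per unit is now 1.4 × 3.49 / 4 = 1.2215 > 1, so every player's dominant strategy flips to full contribution.
At the Nash equilibrium everyone contributes 22. Group total payoff = 1.4 × 3.49 × 88 = 429.97.

429.97 hours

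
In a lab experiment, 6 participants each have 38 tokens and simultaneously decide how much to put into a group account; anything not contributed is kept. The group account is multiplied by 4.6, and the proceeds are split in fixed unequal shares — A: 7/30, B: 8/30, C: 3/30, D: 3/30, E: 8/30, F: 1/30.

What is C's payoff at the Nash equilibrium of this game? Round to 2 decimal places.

Each unit j contributes comes back to j as 4.6 × (j's share), so j prefers to contribute only if that share exceeds 1/4.6 = 0.2174; otherwise keeping the unit dominates.
A, B and E are above the threshold, contributing 38 each; the remaining 3 contribute 0. Total contributed: 114.
C keeps 38 and receives 4.6 × 114 × 3/30 = 52.44 from the group account, for a payoff of 90.44.

90.44 tokens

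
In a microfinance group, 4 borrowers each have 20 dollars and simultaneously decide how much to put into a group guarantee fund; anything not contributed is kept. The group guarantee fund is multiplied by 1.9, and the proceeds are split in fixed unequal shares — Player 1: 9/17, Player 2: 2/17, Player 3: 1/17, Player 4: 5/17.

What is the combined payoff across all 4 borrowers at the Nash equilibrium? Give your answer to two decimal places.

Each unit j contributes comes back to j as 1.9 × (j's share), so j prefers to contribute only if that share exceeds 1/1.9 = 0.5263; otherwise keeping the unit dominates.
The only share above 0.5263 is Player 1's 9/17, contributing 20; the remaining 3 contribute 0. Total contributed: 20.
The group guarantee fund pays out 1.9 × 20 = 38.00 in total (split across the unequal shares, but the aggregate is all that matters for the group sum).
The 3 free-riders keep 20 each, adding 60. Group total = 60 + 38.00 = 98.00.

98.00 dollars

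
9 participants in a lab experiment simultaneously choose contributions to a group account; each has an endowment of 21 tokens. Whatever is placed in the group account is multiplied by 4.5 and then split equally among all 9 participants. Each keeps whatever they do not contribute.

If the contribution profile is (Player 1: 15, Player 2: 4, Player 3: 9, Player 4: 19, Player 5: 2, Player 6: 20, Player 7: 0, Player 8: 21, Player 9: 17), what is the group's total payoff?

Total contributed: 15 + 4 + 9 + 19 + 2 + 20 + 0 + 21 + 17 = 107; total kept: 9 × 21 − 107 = 82.
The group account pays out 4.5 × 107 = 481.50 in aggregate.
Group total = 82 + 481.50 = 563.50.

563.50 tokens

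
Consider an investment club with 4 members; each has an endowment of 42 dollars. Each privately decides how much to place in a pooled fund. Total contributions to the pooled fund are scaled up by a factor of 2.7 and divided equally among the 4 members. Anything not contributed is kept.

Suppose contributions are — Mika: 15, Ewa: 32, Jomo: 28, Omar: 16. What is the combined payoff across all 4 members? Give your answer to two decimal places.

322.70 dollars

Total contributed: 15 + 32 + 28 + 16 = 91; total kept: 4 × 42 − 91 = 77.
The pooled fund pays out 2.7 × 91 = 245.70 in aggregate.
Group total = 77 + 245.70 = 322.70.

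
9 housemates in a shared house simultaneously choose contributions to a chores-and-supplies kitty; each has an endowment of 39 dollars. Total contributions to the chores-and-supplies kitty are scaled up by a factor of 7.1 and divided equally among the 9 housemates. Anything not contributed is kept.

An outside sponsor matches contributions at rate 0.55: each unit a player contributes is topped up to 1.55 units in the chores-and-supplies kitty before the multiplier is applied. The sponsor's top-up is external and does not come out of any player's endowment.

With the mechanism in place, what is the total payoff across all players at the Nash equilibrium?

3862.76 dollars

Under the mechanism each unit contributed yields 7.1 × 1.55 / 9 = 1.2228 back to its contributor per unit of net cost, which exceeds 1, making full contribution the dominant choice for everyone.
At the Nash equilibrium everyone contributes 39. Group total payoff = 7.1 × 1.55 × 351 = 3862.76.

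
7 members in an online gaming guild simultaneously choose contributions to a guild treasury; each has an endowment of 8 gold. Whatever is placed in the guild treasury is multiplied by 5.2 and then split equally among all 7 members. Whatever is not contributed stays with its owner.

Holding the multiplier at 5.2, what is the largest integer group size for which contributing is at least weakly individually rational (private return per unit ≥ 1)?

5

Private return per unit is 5.2/(group size), which is ≥ 1 whenever the group size is ≤ 5.2.
The largest such integer is 5.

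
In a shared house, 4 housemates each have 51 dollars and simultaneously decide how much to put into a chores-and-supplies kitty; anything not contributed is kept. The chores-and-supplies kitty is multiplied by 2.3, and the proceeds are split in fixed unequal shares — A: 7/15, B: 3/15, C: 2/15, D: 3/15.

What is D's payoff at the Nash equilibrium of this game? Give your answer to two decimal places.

74.46 dollars

Each unit j contributes comes back to j as 2.3 × (j's share), so j prefers to contribute only if that share exceeds 1/2.3 = 0.4348; otherwise keeping the unit dominates.
A alone (share 7/15) is above the threshold, contributing 51; the remaining 3 contribute 0. Total contributed: 51.
D keeps 51 and receives 2.3 × 51 × 3/15 = 23.46 from the chores-and-supplies kitty, for a payoff of 74.46.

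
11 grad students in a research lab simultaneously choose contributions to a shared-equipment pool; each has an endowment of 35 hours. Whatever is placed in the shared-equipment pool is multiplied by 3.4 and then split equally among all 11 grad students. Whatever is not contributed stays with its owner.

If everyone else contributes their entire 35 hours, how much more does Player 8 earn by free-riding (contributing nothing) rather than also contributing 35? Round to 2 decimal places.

24.18 hours

Switching from a contribution of 35 to 0 lets Player 8 keep an extra 35 hours, but lowers the shared-equipment pool by 35, which costs Player 8 their own share of that drop: 3.4/11 × 35 = 10.82.
Net gain = 35 − 10.82 = 24.18. The private return per contributed unit (0.3091) is below 1, so free-riding is indeed the best response regardless of what the others do.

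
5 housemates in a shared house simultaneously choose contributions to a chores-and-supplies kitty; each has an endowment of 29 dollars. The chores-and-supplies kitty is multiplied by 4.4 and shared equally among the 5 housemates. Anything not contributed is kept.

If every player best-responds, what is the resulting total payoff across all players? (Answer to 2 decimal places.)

Each contributed unit returns 4.4/5 = 0.8800 to its contributor — below 1 — so contributing 0 is dominant for every player. At the Nash equilibrium everyone keeps their 29, and the group total is 5 × 29 = 145.

145.00 dollars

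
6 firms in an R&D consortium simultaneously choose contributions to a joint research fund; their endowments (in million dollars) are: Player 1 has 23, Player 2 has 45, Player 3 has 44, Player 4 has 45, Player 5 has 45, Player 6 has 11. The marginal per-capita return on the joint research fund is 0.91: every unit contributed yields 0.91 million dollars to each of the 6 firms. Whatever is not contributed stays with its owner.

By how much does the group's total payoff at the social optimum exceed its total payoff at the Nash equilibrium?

The private return per contributed unit is 0.91 < 1 for everyone, so the Nash equilibrium is zero contribution and the group total is Σ E_j = 23 + 45 + 44 + 45 + 45 + 11 = 213.
Each contributed unit returns 5.460 to the group, so the social optimum is full contribution by everyone: group total = 5.460 × 213 = 1162.98.
Efficiency loss = (5.460 − 1) × 213 = 949.98.

949.98 million dollars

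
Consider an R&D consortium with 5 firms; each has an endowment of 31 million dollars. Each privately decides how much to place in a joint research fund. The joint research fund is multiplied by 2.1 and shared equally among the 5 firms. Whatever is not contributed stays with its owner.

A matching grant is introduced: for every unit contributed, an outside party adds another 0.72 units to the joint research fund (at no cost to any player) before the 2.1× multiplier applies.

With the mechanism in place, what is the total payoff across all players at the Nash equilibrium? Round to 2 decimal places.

155.00 million dollars

The effective private return is 2.1 × 1.72 / 5 = 0.7224, which is still under 1, so the mechanism doesn't change anyone's dominant strategy: zero contribution.
At the Nash equilibrium no one contributes; group total payoff = 5 × 31 = 155.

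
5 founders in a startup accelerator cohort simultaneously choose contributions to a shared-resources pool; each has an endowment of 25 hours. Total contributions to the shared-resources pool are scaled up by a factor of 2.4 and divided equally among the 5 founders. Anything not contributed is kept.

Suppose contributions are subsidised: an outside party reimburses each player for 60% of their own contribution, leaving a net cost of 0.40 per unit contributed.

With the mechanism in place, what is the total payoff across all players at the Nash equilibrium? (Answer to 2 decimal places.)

With the mechanism, a contributed unit returns (2.4/5) / 0.40 = 1.2000 per unit of net cost to the contributor — now above 1 — so contributing fully is weakly dominant for every player.
At the Nash equilibrium everyone contributes 25. Group total payoff = 5 × (25 × 0.60 + 2.4 × 25) = 375.00.

375.00 hours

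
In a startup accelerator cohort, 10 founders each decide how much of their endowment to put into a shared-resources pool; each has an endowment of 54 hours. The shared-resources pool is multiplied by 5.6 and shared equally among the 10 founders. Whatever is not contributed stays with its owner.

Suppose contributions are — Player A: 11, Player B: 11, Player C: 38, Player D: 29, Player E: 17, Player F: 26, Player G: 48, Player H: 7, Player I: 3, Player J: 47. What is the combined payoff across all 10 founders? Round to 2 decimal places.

1630.20 hours

Total contributed: 11 + 11 + 38 + 29 + 17 + 26 + 48 + 7 + 3 + 47 = 237; total kept: 10 × 54 − 237 = 303.
The shared-resources pool pays out 5.6 × 237 = 1327.20 in aggregate.
Group total = 303 + 1327.20 = 1630.20.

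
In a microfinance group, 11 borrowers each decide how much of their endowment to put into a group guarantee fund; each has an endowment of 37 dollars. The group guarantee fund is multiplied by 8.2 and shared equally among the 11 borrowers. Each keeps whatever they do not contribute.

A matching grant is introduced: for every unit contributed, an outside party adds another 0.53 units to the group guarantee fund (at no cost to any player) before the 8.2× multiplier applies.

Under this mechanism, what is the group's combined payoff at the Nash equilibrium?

5106.22 dollars

Under the mechanism each unit contributed yields 8.2 × 1.53 / 11 = 1.1405 back to its contributor per unit of net cost, which exceeds 1, making full contribution the dominant choice for everyone.
At the Nash equilibrium everyone contributes 37. Group total payoff = 8.2 × 1.53 × 407 = 5106.22.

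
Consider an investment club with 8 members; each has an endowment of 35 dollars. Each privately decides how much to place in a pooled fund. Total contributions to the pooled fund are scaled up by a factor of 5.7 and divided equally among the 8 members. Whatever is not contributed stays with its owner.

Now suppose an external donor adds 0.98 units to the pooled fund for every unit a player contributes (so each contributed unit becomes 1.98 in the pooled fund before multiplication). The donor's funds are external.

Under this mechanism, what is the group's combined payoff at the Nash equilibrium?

Under the mechanism each unit contributed yields 5.7 × 1.98 / 8 = 1.4108 back to its contributor per unit of net cost, which exceeds 1, making full contribution the dominant choice for everyone.
At the Nash equilibrium everyone contributes 35. Group total payoff = 5.7 × 1.98 × 280 = 3160.08.

3160.08 dollars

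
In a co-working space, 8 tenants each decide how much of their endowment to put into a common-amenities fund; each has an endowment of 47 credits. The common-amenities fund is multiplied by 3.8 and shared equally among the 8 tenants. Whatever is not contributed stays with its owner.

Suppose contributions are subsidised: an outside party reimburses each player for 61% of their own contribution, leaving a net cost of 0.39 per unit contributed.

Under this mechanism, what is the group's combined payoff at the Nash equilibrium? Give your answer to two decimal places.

1658.16 credits

With the mechanism, a contributed unit returns (3.8/8) / 0.39 = 1.2179 per unit of net cost to the contributor — now above 1 — so contributing fully is weakly dominant for every player.
So the Nash equilibrium is full contribution by all 8; the group earns 8 × (47 × 0.61 + 3.8 × 47) = 1658.16.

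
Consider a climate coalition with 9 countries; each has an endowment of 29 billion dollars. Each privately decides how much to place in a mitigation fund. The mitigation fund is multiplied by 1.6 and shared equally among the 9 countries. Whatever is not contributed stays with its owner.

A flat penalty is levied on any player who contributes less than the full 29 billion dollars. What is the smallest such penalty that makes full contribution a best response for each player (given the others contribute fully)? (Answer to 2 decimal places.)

Given the others contribute fully, the best deviation is to contribute 0 (any partial contribution still incurs the fine and gives up units whose private return 0.1778 is below 1).
Deviating from 29 to 0 saves 29 billion dollars but forfeits the deviator's share of the drop in the mitigation fund: 1.6/9 × 29 = 5.16.
So the deviation gain is 29 − 5.16 = 23.84, and the fine must be at least 23.84 billion dollars to wipe it out.

23.84 billion dollars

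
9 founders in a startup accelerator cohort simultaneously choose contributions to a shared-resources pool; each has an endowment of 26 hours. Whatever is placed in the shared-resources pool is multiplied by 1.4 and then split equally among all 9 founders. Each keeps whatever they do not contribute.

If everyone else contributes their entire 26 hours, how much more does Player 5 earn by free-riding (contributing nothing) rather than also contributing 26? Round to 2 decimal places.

21.96 hours

Switching from a contribution of 26 to 0 lets Player 5 keep an extra 26 hours, but lowers the shared-resources pool by 26, which costs Player 5 their own share of that drop: 1.4/9 × 26 = 4.04.
Net gain = 26 − 4.04 = 21.96. The private return per contributed unit (0.1556) is below 1, so free-riding is indeed the best response regardless of what the others do.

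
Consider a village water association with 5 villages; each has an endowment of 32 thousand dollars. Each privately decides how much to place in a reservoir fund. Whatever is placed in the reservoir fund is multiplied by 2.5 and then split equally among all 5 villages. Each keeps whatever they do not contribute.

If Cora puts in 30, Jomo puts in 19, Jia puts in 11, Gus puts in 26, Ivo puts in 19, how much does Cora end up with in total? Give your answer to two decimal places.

54.50 thousand dollars

Total contributed: 30 + 19 + 11 + 26 + 19 = 105.
Each receives 2.5 × 105 / 5 = 52.50 from the reservoir fund.
Cora keeps 32 − 30 = 2, so Cora's payoff is 2 + 52.50 = 54.50.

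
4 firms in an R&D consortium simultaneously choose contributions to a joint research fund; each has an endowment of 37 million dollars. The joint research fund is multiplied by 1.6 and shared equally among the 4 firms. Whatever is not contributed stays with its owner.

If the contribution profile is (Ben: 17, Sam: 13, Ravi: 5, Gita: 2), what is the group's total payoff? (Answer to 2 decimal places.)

170.20 million dollars

Total contributed: 17 + 13 + 5 + 2 = 37; total kept: 4 × 37 − 37 = 111.
The joint research fund pays out 1.6 × 37 = 59.20 in aggregate.
Group total = 111 + 59.20 = 170.20.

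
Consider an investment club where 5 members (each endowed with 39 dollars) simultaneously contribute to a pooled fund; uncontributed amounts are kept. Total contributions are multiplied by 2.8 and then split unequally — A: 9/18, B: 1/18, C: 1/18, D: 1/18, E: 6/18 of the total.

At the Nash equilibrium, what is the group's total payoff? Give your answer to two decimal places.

A player with share s gets back 2.8·s per unit contributed, so full contribution is dominant for anyone with s > 1/2.8 = 0.3571 and zero contribution is dominant for anyone below.
The only share above 0.3571 is A's 9/18, contributing 39; the remaining 4 contribute 0. Total contributed: 39.
The pooled fund pays out 2.8 × 39 = 109.20 in total (split across the unequal shares, but the aggregate is all that matters for the group sum).
The 4 free-riders keep 39 each, adding 156. Group total = 156 + 109.20 = 265.20.

265.20 dollars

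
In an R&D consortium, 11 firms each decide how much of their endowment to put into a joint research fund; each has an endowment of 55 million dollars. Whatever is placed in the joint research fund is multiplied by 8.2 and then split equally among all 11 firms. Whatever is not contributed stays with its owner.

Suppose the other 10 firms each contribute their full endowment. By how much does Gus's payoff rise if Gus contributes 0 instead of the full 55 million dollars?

Switching from a contribution of 55 to 0 lets Gus keep an extra 55 million dollars, but lowers the joint research fund by 55, which costs Gus their own share of that drop: 8.2/11 × 55 = 41.00.
Net gain = 55 − 41.00 = 14.00. The private return per contributed unit (0.7455) is below 1, so free-riding is indeed the best response regardless of what the others do.

14.00 million dollars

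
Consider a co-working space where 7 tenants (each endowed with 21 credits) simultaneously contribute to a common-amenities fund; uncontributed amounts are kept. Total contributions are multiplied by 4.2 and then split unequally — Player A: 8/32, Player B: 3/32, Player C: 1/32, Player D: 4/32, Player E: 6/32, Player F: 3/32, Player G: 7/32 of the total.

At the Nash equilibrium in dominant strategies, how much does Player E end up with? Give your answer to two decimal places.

Player j's private return per contributed unit is 4.2 × (j's share). Contributing is weakly dominant for j when that share is at least 1/4.2 = 0.2381, and contributing 0 is dominant otherwise.
The only share above 0.2381 is Player A's 8/32, contributing 21; the remaining 6 contribute 0. Total contributed: 21.
Player E keeps 21 and receives 4.2 × 21 × 6/32 = 16.54 from the common-amenities fund, for a payoff of 37.54.

37.54 credits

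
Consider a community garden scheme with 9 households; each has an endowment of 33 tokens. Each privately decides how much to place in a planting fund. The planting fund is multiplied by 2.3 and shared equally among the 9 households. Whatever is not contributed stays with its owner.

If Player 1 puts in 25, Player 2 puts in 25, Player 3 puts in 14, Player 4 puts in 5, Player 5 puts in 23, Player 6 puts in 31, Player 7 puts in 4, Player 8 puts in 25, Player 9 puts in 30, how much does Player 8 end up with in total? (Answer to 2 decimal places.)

54.51 tokens

Total contributed: 25 + 25 + 14 + 5 + 23 + 31 + 4 + 25 + 30 = 182.
Each receives 2.3 × 182 / 9 = 46.51 from the planting fund.
Player 8 keeps 33 − 25 = 8, so Player 8's payoff is 8 + 46.51 = 54.51.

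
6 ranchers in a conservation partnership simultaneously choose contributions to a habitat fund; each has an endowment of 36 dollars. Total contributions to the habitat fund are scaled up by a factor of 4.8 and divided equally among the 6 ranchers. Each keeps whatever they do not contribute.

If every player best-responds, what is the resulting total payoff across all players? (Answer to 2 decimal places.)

Each contributed unit returns 4.8/6 = 0.8000 to its contributor — below 1 — so contributing 0 is dominant for every player. At the Nash equilibrium everyone keeps their 36, and the group total is 6 × 36 = 216.

216.00 dollars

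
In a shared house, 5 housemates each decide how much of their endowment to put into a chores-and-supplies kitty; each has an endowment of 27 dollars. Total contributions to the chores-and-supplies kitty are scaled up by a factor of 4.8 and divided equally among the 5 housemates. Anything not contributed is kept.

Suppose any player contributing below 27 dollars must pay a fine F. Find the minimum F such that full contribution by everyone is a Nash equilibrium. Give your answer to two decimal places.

Given the others contribute fully, the best deviation is to contribute 0 (any partial contribution still incurs the fine and gives up units whose private return 0.9600 is below 1).
Deviating from 27 to 0 saves 27 dollars but forfeits the deviator's share of the drop in the chores-and-supplies kitty: 4.8/5 × 27 = 25.92.
So the deviation gain is 27 − 25.92 = 1.08, and the fine must be at least 1.08 dollars to wipe it out.

1.08 dollars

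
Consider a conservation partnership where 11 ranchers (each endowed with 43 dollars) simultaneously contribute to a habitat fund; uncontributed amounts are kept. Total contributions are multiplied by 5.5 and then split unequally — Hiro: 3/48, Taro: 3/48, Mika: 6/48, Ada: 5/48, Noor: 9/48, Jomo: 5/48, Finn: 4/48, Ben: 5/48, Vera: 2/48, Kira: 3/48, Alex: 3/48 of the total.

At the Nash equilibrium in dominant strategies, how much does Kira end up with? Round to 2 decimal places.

For player j, contributing a unit is worthwhile iff 5.5 × (j's share) ≥ 1, i.e. iff j's share is at least 0.1818.
The only share above 0.1818 is Noor's 9/48, contributing 43; the remaining 10 contribute 0. Total contributed: 43.
Kira keeps 43 and receives 5.5 × 43 × 3/48 = 14.78 from the habitat fund, for a payoff of 57.78.

57.78 dollars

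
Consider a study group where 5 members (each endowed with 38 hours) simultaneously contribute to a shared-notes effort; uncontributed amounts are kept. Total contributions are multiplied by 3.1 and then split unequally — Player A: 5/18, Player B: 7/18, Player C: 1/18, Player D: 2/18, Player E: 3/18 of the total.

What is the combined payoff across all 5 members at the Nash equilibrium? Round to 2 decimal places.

269.80 hours

Player j's private return per contributed unit is 3.1 × (j's share). Contributing is weakly dominant for j when that share is at least 1/3.1 = 0.3226, and contributing 0 is dominant otherwise.
Only Player B (7/18) clears that bar, contributing 38; the remaining 4 contribute 0. Total contributed: 38.
The shared-notes effort pays out 3.1 × 38 = 117.80 in total (split across the unequal shares, but the aggregate is all that matters for the group sum).
The 4 free-riders keep 38 each, adding 152. Group total = 152 + 117.80 = 269.80.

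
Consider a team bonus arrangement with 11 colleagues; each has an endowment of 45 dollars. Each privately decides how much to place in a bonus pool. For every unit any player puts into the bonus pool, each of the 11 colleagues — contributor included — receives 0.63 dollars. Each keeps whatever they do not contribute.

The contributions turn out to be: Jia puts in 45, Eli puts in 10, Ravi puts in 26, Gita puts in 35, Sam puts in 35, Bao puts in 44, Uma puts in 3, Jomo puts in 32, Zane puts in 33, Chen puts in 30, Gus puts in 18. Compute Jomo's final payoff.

Total contributed: 45 + 10 + 26 + 35 + 35 + 44 + 3 + 32 + 33 + 30 + 18 = 311.
Each receives 0.63 × 311 = 195.93 from the bonus pool.
Jomo keeps 45 − 32 = 13, so Jomo's payoff is 13 + 195.93 = 208.93.

208.93 dollars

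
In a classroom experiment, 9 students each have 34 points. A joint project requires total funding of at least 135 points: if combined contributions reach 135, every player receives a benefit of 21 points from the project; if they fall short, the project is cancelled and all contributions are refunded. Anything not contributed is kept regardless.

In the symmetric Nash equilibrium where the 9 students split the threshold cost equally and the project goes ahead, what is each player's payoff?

Equal share of the threshold: 135/9 = 15.
At this profile no one gains by cutting their contribution: any cut drops the total below 135, the project is cancelled, contributions are refunded, and the deviator ends with 34, which is less than 34 − 15 + 21 = 40. Contributing more than 15 just wastes the excess. So contributing exactly 15 is a best response.
Each player's payoff: 34 − 15 + 21 = 40.

40 points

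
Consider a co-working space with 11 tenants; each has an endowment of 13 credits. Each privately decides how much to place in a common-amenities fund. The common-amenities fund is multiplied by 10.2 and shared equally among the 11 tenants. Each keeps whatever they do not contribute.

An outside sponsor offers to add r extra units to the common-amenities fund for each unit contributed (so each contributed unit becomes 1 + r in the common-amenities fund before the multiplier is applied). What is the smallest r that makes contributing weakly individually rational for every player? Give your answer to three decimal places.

With matching at rate r, one contributed unit becomes (1 + r) in the common-amenities fund and returns 10.2 × (1 + r) / 11 to the contributor.
Setting this equal to 1: 1 + r = 11/10.2 = 1.0784.
So the minimum matching rate is r = 1.0784 − 1 = 0.078.

0.078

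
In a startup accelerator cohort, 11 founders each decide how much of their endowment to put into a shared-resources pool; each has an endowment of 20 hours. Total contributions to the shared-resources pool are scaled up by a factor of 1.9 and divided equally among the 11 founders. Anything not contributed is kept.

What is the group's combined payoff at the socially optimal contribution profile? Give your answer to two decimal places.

418.00 hours

Each contributed unit returns 1.900 to the group as a whole (0.1727 to each of 11 players), which exceeds 1, so the social optimum is full contribution: group total = 1.900 × 220 = 418.00.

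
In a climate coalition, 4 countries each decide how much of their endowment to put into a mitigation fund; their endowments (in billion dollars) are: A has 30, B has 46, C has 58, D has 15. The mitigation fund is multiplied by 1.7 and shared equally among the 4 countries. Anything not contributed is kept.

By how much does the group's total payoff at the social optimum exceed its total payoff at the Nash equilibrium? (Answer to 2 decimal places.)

104.30 billion dollars

The private return per contributed unit is 1.7/4 = 0.4250 < 1 for every player regardless of endowment, so the Nash equilibrium is zero contribution and the group total is Σ E_j = 30 + 46 + 58 + 15 = 149.
Each contributed unit returns 1.700 to the group, so the social optimum is full contribution by everyone: group total = 1.700 × 149 = 253.30.
Efficiency loss = (1.700 − 1) × 149 = 104.30.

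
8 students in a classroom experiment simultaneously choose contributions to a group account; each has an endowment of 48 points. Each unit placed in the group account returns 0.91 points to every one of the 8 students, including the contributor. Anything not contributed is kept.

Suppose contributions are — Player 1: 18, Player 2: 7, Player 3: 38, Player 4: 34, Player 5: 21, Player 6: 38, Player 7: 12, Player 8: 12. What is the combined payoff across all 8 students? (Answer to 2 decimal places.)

1514.40 points

Total contributed: 18 + 7 + 38 + 34 + 21 + 38 + 12 + 12 = 180; total kept: 8 × 48 − 180 = 204.
The group account pays out 0.91 × 8 × 180 = 1310.40 in aggregate.
Group total = 204 + 1310.40 = 1514.40.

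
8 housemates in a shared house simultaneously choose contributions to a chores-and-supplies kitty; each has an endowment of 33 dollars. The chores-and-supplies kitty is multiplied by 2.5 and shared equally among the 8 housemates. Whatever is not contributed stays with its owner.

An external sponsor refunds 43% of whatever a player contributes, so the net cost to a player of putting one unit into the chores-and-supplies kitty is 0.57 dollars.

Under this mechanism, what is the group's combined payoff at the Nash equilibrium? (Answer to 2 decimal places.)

264.00 dollars

The effective private return is (2.5/8) / 0.57 = 0.5482, which is still under 1, so the mechanism doesn't change anyone's dominant strategy: zero contribution.
At the Nash equilibrium no one contributes; group total payoff = 8 × 33 = 264.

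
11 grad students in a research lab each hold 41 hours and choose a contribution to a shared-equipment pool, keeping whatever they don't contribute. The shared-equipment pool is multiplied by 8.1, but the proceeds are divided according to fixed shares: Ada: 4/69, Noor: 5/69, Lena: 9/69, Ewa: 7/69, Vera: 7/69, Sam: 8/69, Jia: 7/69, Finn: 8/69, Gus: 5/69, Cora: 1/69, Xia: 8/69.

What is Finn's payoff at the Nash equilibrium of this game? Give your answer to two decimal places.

For player j, contributing a unit is worthwhile iff 8.1 × (j's share) ≥ 1, i.e. iff j's share is at least 0.1235.
Only Lena (9/69) clears that bar, contributing 41; the remaining 10 contribute 0. Total contributed: 41.
Finn keeps 41 and receives 8.1 × 41 × 8/69 = 38.50 from the shared-equipment pool, for a payoff of 79.50.

79.50 hours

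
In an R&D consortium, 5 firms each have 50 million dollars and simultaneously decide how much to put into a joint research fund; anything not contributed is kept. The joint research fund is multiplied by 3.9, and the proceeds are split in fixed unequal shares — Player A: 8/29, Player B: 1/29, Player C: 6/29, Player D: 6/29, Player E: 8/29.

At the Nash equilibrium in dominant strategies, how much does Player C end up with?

130.69 million dollars

Each unit j contributes comes back to j as 3.9 × (j's share), so j prefers to contribute only if that share exceeds 1/3.9 = 0.2564; otherwise keeping the unit dominates.
Player A and Player E are above the threshold, contributing 50 each; the remaining 3 contribute 0. Total contributed: 100.
Player C keeps 50 and receives 3.9 × 100 × 6/29 = 80.69 from the joint research fund, for a payoff of 130.69.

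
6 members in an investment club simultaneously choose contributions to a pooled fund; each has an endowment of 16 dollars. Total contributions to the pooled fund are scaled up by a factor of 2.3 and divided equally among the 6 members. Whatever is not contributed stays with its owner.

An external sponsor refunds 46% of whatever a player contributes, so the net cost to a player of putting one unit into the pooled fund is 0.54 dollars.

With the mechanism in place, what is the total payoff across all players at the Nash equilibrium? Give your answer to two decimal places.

96.00 dollars

Even with the mechanism, each unit contributed returns only (2.3/6) / 0.54 = 0.7099 per unit of net cost, so contributing nothing is still dominant.
Everyone keeps their endowment and the group total is 6 × 16 = 96.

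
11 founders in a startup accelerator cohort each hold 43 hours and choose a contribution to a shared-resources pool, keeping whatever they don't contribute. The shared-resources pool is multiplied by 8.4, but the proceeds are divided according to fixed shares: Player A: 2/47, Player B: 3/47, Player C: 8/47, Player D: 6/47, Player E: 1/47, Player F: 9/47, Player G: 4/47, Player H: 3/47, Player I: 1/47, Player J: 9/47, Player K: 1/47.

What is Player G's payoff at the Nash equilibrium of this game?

A player with share s gets back 8.4·s per unit contributed, so full contribution is dominant for anyone with s > 1/8.4 = 0.1190 and zero contribution is dominant for anyone below.
Player C, Player D, Player F and Player J clear that bar, contributing 43 each; the remaining 7 contribute 0. Total contributed: 172.
Player G keeps 43 and receives 8.4 × 172 × 4/47 = 122.96 from the shared-resources pool, for a payoff of 165.96.

165.96 hours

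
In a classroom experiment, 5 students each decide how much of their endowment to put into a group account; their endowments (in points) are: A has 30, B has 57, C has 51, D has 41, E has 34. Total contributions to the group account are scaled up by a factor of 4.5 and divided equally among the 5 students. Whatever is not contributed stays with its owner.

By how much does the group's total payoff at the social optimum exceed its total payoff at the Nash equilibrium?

745.50 points

The private return per contributed unit is 4.5/5 = 0.9000 < 1 for every player regardless of endowment, so the Nash equilibrium is zero contribution and the group total is Σ E_j = 30 + 57 + 51 + 41 + 34 = 213.
Each contributed unit returns 4.500 to the group, so the social optimum is full contribution by everyone: group total = 4.500 × 213 = 958.50.
Efficiency loss = (4.500 − 1) × 213 = 745.50.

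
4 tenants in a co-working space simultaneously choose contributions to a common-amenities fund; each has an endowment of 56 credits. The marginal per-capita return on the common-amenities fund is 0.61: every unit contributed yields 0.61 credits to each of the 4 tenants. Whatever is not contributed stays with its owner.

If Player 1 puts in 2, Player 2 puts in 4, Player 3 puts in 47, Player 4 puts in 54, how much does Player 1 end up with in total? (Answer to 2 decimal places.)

Total contributed: 2 + 4 + 47 + 54 = 107.
Each receives 0.61 × 107 = 65.27 from the common-amenities fund.
Player 1 keeps 56 − 2 = 54, so Player 1's payoff is 54 + 65.27 = 119.27.

119.27 credits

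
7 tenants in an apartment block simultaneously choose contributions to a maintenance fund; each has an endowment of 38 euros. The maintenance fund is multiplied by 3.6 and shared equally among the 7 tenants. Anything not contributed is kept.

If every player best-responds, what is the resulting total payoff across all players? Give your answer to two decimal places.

Each contributed unit returns 3.6/7 = 0.5143 to its contributor — below 1 — so contributing 0 is dominant for every player. At the Nash equilibrium everyone keeps their 38, and the group total is 7 × 38 = 266.

266.00 euros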